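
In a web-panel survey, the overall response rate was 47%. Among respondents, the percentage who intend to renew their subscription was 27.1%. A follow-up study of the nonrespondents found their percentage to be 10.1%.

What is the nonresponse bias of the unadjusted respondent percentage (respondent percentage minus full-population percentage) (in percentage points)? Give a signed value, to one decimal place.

+9.0 percentage points

Nonresponse fraction = 1 − 0.47 = 0.53.
Bias = (nonresponse fraction) × (respondent percentage − nonrespondent percentage)
     = 0.53 × (27.1 − 10.1) = 0.53 × 17 = 9.01.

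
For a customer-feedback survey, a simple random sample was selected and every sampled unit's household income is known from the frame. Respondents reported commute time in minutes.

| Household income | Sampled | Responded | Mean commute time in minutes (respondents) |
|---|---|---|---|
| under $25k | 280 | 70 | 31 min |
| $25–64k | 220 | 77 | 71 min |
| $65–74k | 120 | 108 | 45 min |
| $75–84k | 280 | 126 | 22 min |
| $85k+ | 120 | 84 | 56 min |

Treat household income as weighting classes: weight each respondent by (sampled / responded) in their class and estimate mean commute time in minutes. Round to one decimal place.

Response rates by class: under $25k 70/280 = 25%, $25–64k 77/220 = 35%, $65–74k 108/120 = 90%, $75–84k 126/280 = 45%, $85k+ 84/120 = 70%.
With weight = n_sampled/n_responded per class, the weighted class total is n_sampled:
  under $25k: 280 × 31 = 8680
  $25–64k: 220 × 71 = 15,620
  $65–74k: 120 × 45 = 5400
  $75–84k: 280 × 22 = 6160
  $85k+: 120 × 56 = 6720
Adjusted estimate = 42,580 / 1,020 = 41.7451 → 41.7.

41.7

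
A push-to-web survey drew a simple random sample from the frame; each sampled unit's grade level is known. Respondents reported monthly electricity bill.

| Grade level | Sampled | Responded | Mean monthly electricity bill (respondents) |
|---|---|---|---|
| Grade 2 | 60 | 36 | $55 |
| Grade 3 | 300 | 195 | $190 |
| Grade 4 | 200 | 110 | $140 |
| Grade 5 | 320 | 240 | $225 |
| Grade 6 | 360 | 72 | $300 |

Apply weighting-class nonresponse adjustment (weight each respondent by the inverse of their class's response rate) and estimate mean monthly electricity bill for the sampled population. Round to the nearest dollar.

$216

Class response rates: Grade 2 36/60 = 60%, Grade 3 195/300 = 65%, Grade 4 110/200 = 55%, Grade 5 240/320 = 75%, Grade 6 72/360 = 20%.
With weight = n_sampled/n_responded per class, the weighted class total is n_sampled:
  Grade 2: 60 × 55 = 3300
  Grade 3: 300 × 190 = 57,000
  Grade 4: 200 × 140 = 28,000
  Grade 5: 320 × 225 = 72,000
  Grade 6: 360 × 300 = 108,000
Adjusted estimate = 268,300 / 1,240 = 216.371 → $216.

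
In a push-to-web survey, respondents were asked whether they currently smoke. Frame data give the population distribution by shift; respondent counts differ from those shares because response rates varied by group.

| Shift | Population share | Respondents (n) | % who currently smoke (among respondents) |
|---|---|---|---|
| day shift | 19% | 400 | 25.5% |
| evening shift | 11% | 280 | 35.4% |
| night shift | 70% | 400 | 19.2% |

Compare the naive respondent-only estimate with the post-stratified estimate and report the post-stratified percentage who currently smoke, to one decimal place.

22.2%

Unadjusted (pooled respondent) estimate weights by respondent counts:
  (400/1080)×25.5 + (280/1080)×35.4 + (400/1080)×19.2 = 25.7333%
Post-stratifying to population shares instead:
  0.19×25.5 + 0.11×35.4 + 0.7×19.2 = 22.179%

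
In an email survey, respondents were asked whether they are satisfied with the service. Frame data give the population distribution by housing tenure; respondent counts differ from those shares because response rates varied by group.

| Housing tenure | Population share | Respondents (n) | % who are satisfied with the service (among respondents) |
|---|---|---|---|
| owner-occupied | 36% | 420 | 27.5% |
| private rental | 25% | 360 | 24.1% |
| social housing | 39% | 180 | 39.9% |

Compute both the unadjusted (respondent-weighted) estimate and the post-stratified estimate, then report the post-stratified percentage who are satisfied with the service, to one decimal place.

31.5%

Naive respondent-only estimate (weights = respondent counts):
  (420/960)×27.5 + (360/960)×24.1 + (180/960)×39.9 = 28.55%
Reweighting by population housing tenure shares:
  0.36×27.5 + 0.25×24.1 + 0.39×39.9 = 31.486%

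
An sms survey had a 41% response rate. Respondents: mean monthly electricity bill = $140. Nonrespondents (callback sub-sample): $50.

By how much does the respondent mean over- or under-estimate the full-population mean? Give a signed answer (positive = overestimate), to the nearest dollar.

+$53

Nonresponse fraction = 1 − 0.41 = 0.59.
Bias = (nonresponse fraction) × (respondent mean − nonrespondent mean)
     = 0.59 × (140 − 50) = 0.59 × 90 = 53.1.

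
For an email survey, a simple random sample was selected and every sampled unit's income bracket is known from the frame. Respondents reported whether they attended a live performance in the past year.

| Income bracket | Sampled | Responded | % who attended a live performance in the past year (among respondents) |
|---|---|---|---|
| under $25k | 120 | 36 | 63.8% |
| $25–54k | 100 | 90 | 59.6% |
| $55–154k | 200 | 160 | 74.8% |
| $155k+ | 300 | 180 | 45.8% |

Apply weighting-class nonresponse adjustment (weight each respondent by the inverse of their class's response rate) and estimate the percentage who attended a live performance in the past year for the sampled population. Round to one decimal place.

58.8%

Response rates by class: under $25k 36/120 = 30%, $25–54k 90/100 = 90%, $55–154k 160/200 = 80%, $155k+ 180/300 = 60%.
Each respondent's weight = sampled/responded in their class; summing within a class gives n_sampled, so:
  under $25k: 120 × 63.8 = 7656
  $25–54k: 100 × 59.6 = 5960
  $55–154k: 200 × 74.8 = 14,960
  $155k+: 300 × 45.8 = 13,740
Adjusted estimate = 42,316 / 720 = 58.7722 → 58.8%.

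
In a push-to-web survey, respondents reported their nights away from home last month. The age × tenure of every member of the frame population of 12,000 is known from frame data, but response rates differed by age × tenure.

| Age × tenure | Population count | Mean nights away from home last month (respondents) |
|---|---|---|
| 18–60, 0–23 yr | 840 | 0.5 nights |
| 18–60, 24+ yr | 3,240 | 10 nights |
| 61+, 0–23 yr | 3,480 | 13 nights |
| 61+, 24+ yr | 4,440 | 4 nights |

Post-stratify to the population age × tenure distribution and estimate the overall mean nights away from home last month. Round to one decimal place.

8.0

Reweight to the known age × tenure distribution:
  18–60, 0–23 yr: (840/12,000) × 0.5 = 0.035
  18–60, 24+ yr: (3,240/12,000) × 10 = 2.7
  61+, 0–23 yr: (3,480/12,000) × 13 = 3.77
  61+, 24+ yr: (4,440/12,000) × 4 = 1.48
Post-stratified estimate = 7.985 → 8.0.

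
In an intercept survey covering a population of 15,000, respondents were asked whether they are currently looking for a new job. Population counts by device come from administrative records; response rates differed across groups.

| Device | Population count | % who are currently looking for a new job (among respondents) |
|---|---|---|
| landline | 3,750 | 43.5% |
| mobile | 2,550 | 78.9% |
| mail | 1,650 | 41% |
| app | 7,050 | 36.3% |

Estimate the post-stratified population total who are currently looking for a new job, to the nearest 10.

Each cell contributes its population count × the respondent rate:
  landline: 3,750 × 43.5% = 1631.25
  mobile: 2,550 × 78.9% = 2011.95
  mail: 1,650 × 41% = 676.5
  app: 7,050 × 36.3% = 2559.15
Estimated total = 6878.85 → 6,880.

6,880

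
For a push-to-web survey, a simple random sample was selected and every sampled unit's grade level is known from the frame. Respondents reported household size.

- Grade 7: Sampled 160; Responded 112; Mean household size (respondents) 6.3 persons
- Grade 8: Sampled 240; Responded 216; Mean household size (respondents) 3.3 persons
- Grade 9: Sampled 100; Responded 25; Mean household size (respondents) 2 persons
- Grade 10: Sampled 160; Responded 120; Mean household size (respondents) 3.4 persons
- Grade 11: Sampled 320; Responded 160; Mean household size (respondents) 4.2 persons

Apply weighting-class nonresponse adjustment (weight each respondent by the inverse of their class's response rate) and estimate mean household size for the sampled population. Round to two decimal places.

Response rates by class: Grade 7 112/160 = 70%, Grade 8 216/240 = 90%, Grade 9 25/100 = 25%, Grade 10 120/160 = 75%, Grade 11 160/320 = 50%.
Each respondent's weight = sampled/responded in their class; summing within a class gives n_sampled, so:
  Grade 7: 160 × 6.3 = 1008
  Grade 8: 240 × 3.3 = 792
  Grade 9: 100 × 2 = 200
  Grade 10: 160 × 3.4 = 544
  Grade 11: 320 × 4.2 = 1344
Adjusted estimate = 3888 / 980 = 3.96735 → 3.97.

3.97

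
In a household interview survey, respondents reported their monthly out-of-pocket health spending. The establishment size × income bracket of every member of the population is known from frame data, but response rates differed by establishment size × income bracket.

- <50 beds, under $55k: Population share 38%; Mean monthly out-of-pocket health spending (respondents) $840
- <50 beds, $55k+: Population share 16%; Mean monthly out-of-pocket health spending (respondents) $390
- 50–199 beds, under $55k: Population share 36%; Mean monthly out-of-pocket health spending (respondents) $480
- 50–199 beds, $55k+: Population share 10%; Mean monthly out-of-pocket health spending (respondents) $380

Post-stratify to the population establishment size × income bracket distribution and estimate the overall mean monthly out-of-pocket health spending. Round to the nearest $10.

Post-stratification weights by population share, not respondent share:
  <50 beds, under $55k: 0.38 × 840 = 319.2
  <50 beds, $55k+: 0.16 × 390 = 62.4
  50–199 beds, under $55k: 0.36 × 480 = 172.8
  50–199 beds, $55k+: 0.1 × 380 = 38
Post-stratified estimate = 592.4 → $590.

$590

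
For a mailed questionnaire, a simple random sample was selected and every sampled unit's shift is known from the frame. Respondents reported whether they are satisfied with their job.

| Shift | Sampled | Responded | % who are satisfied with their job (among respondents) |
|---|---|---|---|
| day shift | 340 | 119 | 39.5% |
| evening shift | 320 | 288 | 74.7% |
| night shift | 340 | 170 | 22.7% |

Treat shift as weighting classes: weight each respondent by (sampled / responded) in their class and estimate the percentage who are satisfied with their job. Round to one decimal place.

45.1%

Class response rates: day shift 119/340 = 35%, evening shift 288/320 = 90%, night shift 170/340 = 50%.
Weighting each respondent by the inverse class response rate inflates each class back to its sampled size, so the class weight is n_sampled:
  day shift: 340 × 39.5 = 13,430
  evening shift: 320 × 74.7 = 23,904
  night shift: 340 × 22.7 = 7718
Adjusted estimate = 45,052 / 1,000 = 45.052 → 45.1%.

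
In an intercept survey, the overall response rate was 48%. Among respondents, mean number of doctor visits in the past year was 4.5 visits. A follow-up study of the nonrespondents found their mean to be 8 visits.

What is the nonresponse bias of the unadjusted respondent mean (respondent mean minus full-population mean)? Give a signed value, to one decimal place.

-1.8

Nonresponse fraction = 1 − 0.48 = 0.52.
Bias = (nonresponse fraction) × (respondent mean − nonrespondent mean)
     = 0.52 × (4.5 − 8) = 0.52 × -3.5 = -1.82.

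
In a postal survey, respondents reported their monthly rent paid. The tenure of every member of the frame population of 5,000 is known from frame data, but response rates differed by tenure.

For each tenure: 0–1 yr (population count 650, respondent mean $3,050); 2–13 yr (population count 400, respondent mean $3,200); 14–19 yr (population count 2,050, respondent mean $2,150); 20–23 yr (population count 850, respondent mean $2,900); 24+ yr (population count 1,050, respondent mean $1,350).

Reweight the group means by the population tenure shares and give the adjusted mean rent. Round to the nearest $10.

$2,310

Weight each group's respondent value by its population share:
  0–1 yr: (650/5,000) × 3050 = 396.5
  2–13 yr: (400/5,000) × 3200 = 256
  14–19 yr: (2,050/5,000) × 2150 = 881.5
  20–23 yr: (850/5,000) × 2900 = 493
  24+ yr: (1,050/5,000) × 1350 = 283.5
Post-stratified estimate = 2310.5 → $2,310.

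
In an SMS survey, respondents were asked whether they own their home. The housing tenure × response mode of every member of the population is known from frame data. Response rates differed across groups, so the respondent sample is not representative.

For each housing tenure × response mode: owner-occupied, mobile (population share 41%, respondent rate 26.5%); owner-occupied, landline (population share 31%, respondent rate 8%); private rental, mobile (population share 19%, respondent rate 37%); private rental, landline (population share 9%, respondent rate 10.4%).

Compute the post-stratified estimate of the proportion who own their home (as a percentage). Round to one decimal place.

Reweight to the known housing tenure × response mode distribution:
  owner-occupied, mobile: 0.41 × 26.5 = 10.865
  owner-occupied, landline: 0.31 × 8 = 2.48
  private rental, mobile: 0.19 × 37 = 7.03
  private rental, landline: 0.09 × 10.4 = 0.936
Post-stratified estimate = 21.311 → 21.3%.

21.3%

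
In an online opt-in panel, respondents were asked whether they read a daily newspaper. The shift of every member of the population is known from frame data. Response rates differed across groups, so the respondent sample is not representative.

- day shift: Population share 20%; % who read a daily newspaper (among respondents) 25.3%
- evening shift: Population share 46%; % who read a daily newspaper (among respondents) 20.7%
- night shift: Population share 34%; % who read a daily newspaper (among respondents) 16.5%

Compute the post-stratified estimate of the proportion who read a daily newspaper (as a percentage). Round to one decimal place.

20.2%

Each cell contributes population-share × respondent value:
  day shift: 0.2 × 25.3 = 5.06
  evening shift: 0.46 × 20.7 = 9.522
  night shift: 0.34 × 16.5 = 5.61
Post-stratified estimate = 20.192 → 20.2%.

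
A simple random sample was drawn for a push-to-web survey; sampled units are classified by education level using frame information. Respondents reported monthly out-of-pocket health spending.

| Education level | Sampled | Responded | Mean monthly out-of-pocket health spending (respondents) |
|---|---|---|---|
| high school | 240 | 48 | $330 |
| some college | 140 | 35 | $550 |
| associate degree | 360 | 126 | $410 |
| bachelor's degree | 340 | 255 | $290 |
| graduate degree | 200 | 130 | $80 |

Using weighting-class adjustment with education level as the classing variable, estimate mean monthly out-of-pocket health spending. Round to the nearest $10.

$330

Class response rates: high school 48/240 = 20%, some college 35/140 = 25%, associate degree 126/360 = 35%, bachelor's degree 255/340 = 75%, graduate degree 130/200 = 65%.
Inverse-response-rate weighting restores each class to its sampled count, so class totals weight by n_sampled:
  high school: 240 × 330 = 79,200
  some college: 140 × 550 = 77,000
  associate degree: 360 × 410 = 147,600
  bachelor's degree: 340 × 290 = 98,600
  graduate degree: 200 × 80 = 16,000
Adjusted estimate = 418,400 / 1,280 = 326.875 → $330.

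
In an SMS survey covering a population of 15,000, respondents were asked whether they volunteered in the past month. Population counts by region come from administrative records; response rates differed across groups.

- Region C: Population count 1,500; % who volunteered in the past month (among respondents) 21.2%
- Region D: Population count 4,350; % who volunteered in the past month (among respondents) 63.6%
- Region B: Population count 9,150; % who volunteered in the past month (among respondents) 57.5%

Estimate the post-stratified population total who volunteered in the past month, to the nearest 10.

8,350

Estimated count per cell = population count × respondent percentage:
  Region C: 1,500 × 21.2% = 318
  Region D: 4,350 × 63.6% = 2766.6
  Region B: 9,150 × 57.5% = 5261.25
Estimated total = 8345.85 → 8,350.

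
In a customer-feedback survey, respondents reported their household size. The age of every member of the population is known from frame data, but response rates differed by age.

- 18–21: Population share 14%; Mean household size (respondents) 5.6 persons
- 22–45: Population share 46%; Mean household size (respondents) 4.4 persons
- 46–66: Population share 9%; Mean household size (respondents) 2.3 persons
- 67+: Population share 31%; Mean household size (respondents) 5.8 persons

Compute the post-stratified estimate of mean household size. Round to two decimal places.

Weight each group's respondent value by its population share:
  18–21: 0.14 × 5.6 = 0.784
  22–45: 0.46 × 4.4 = 2.024
  46–66: 0.09 × 2.3 = 0.207
  67+: 0.31 × 5.8 = 1.798
Post-stratified estimate = 4.813 → 4.81.

4.81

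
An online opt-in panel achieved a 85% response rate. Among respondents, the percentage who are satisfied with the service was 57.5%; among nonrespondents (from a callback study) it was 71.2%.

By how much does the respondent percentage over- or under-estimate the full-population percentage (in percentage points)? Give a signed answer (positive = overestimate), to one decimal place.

Nonresponse fraction = 1 − 0.85 = 0.15.
Bias = (nonresponse fraction) × (respondent percentage − nonrespondent percentage)
     = 0.15 × (57.5 − 71.2) = 0.15 × -13.7 = -2.055.

-2.1 percentage points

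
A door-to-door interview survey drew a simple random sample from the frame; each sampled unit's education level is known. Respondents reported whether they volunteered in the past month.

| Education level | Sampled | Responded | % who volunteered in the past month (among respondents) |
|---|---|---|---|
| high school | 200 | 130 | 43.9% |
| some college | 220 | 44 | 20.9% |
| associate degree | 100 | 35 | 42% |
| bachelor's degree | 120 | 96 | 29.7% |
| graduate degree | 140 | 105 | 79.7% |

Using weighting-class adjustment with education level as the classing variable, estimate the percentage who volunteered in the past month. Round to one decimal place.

Response rates by class: high school 130/200 = 65%, some college 44/220 = 20%, associate degree 35/100 = 35%, bachelor's degree 96/120 = 80%, graduate degree 105/140 = 75%.
Inverse-response-rate weighting restores each class to its sampled count, so class totals weight by n_sampled:
  high school: 200 × 43.9 = 8780
  some college: 220 × 20.9 = 4598
  associate degree: 100 × 42 = 4200
  bachelor's degree: 120 × 29.7 = 3564
  graduate degree: 140 × 79.7 = 11,158
Adjusted estimate = 32,300 / 780 = 41.4103 → 41.4%.

41.4%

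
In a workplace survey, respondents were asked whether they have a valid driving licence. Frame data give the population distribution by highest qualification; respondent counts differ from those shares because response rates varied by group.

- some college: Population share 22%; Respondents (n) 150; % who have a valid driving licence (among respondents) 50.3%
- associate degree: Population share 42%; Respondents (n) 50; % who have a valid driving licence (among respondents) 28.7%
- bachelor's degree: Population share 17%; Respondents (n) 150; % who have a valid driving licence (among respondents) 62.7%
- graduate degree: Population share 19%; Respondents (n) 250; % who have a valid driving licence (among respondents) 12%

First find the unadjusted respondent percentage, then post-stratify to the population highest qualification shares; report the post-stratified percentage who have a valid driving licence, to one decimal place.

36.1%

Unadjusted (pooled respondent) estimate weights by respondent counts:
  (150/600)×50.3 + (50/600)×28.7 + (150/600)×62.7 + (250/600)×12 = 35.6417%
Post-stratifying to population shares instead:
  0.22×50.3 + 0.42×28.7 + 0.17×62.7 + 0.19×12 = 36.059%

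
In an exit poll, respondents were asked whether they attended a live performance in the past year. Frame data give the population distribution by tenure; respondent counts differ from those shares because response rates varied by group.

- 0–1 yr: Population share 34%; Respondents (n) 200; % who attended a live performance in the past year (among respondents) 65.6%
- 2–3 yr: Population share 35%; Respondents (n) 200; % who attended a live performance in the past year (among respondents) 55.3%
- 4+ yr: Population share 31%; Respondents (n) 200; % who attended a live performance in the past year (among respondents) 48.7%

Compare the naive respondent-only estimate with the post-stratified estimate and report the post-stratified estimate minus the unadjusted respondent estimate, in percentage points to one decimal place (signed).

Naive respondent-only estimate (weights = respondent counts):
  (200/600)×65.6 + (200/600)×55.3 + (200/600)×48.7 = 56.5333%
Reweighting by population tenure shares:
  0.34×65.6 + 0.35×55.3 + 0.31×48.7 = 56.756%
Difference = 56.756 − 56.5333 = 0.2227 pp.

+0.2 percentage points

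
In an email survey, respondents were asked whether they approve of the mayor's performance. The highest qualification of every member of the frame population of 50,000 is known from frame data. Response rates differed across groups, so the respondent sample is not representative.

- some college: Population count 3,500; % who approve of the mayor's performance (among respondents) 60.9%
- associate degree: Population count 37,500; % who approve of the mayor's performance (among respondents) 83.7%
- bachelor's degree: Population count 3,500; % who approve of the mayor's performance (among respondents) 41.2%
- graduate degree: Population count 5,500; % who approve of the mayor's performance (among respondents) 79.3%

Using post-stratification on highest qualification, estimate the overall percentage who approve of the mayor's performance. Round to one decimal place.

78.6%

Weight each group's respondent value by its population share:
  some college: (3,500/50,000) × 60.9 = 4.263
  associate degree: (37,500/50,000) × 83.7 = 62.775
  bachelor's degree: (3,500/50,000) × 41.2 = 2.884
  graduate degree: (5,500/50,000) × 79.3 = 8.723
Post-stratified estimate = 78.645 → 78.6%.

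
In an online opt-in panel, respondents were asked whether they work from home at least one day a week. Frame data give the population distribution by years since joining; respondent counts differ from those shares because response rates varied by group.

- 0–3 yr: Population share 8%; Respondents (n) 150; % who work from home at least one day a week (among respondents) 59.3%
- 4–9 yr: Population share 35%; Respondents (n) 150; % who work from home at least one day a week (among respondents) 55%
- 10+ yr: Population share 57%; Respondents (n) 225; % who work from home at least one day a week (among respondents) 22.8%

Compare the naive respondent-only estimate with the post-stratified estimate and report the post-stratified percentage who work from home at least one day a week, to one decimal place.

37.0%

Unadjusted (pooled respondent) estimate weights by respondent counts:
  (150/525)×59.3 + (150/525)×55 + (225/525)×22.8 = 42.4286%
Post-stratified estimate weights by population shares:
  0.08×59.3 + 0.35×55 + 0.57×22.8 = 36.99%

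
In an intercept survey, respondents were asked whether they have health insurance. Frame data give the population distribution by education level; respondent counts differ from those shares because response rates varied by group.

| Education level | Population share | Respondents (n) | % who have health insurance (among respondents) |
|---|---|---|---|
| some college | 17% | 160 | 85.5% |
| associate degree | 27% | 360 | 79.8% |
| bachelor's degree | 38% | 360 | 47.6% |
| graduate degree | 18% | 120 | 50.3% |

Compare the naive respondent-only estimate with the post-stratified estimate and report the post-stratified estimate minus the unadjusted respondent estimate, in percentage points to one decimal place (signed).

-2.4 percentage points

Without adjustment, the pooled respondent share is:
  (160/1000)×85.5 + (360/1000)×79.8 + (360/1000)×47.6 + (120/1000)×50.3 = 65.58%
Post-stratifying to population shares instead:
  0.17×85.5 + 0.27×79.8 + 0.38×47.6 + 0.18×50.3 = 63.223%
Difference = 63.223 − 65.58 = -2.357 pp.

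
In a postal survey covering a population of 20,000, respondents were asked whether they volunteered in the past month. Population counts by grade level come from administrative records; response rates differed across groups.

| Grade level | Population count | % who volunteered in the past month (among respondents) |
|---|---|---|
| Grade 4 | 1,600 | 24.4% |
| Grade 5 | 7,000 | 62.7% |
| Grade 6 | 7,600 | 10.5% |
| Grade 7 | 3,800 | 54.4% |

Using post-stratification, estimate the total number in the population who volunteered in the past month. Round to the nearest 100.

Each cell contributes its population count × the respondent rate:
  Grade 4: 1,600 × 24.4% = 390.4
  Grade 5: 7,000 × 62.7% = 4389
  Grade 6: 7,600 × 10.5% = 798
  Grade 7: 3,800 × 54.4% = 2067.2
Estimated total = 7644.6 → 7,600.

7,600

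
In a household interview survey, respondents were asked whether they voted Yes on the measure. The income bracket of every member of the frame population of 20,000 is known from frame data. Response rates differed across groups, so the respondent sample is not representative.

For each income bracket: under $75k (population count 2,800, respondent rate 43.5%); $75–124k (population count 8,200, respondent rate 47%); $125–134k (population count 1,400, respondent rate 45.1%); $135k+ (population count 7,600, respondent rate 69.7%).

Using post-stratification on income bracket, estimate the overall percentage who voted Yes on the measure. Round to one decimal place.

55.0%

Post-stratification weights by population share, not respondent share:
  under $75k: (2,800/20,000) × 43.5 = 6.09
  $75–124k: (8,200/20,000) × 47 = 19.27
  $125–134k: (1,400/20,000) × 45.1 = 3.157
  $135k+: (7,600/20,000) × 69.7 = 26.486
Post-stratified estimate = 55.003 → 55.0%.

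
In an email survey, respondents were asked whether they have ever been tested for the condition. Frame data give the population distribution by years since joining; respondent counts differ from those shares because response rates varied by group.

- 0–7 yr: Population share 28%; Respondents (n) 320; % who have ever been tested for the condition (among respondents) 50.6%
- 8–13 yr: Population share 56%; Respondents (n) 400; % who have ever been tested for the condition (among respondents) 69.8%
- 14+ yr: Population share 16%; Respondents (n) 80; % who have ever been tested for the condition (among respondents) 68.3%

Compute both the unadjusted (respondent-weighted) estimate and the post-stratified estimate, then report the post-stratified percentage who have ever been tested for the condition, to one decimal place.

64.2%

Without adjustment, the pooled respondent share is:
  (320/800)×50.6 + (400/800)×69.8 + (80/800)×68.3 = 61.97%
Reweighting by population years since joining shares:
  0.28×50.6 + 0.56×69.8 + 0.16×68.3 = 64.184%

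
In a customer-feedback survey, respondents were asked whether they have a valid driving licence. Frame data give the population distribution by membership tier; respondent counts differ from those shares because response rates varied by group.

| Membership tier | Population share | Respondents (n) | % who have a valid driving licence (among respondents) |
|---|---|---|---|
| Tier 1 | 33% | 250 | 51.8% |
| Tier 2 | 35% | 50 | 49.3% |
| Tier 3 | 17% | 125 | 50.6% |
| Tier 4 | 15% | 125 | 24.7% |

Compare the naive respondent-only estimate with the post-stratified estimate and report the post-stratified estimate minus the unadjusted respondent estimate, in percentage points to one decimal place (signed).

+1.5 percentage points

Without adjustment, the pooled respondent share is:
  (250/550)×51.8 + (50/550)×49.3 + (125/550)×50.6 + (125/550)×24.7 = 45.1409%
Post-stratifying to population shares instead:
  0.33×51.8 + 0.35×49.3 + 0.17×50.6 + 0.15×24.7 = 46.656%
Difference = 46.656 − 45.1409 = 1.5151 pp.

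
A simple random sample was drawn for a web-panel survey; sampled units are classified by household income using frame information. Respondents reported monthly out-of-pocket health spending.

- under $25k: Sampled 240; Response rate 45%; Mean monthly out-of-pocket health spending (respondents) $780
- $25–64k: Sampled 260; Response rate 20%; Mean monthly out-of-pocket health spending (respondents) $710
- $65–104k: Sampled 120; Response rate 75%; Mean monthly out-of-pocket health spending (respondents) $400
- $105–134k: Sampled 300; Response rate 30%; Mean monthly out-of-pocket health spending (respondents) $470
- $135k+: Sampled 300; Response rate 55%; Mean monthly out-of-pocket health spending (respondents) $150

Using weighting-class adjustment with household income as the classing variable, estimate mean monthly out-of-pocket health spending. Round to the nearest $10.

$500

With weight = n_sampled/n_responded per class, the weighted class total is n_sampled:
  under $25k: 240 × 780 = 187,200
  $25–64k: 260 × 710 = 184,600
  $65–104k: 120 × 400 = 48,000
  $105–134k: 300 × 470 = 141,000
  $135k+: 300 × 150 = 45,000
Adjusted estimate = 605,800 / 1,220 = 496.557 → $500.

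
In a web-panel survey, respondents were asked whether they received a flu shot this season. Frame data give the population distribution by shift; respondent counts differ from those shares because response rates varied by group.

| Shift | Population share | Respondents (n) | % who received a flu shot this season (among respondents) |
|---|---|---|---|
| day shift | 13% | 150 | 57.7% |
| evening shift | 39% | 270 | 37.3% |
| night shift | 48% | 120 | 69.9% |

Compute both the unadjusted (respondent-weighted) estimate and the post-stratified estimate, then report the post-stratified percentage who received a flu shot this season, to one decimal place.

Without adjustment, the pooled respondent share is:
  (150/540)×57.7 + (270/540)×37.3 + (120/540)×69.9 = 50.2111%
Post-stratifying to population shares instead:
  0.13×57.7 + 0.39×37.3 + 0.48×69.9 = 55.6%

55.6%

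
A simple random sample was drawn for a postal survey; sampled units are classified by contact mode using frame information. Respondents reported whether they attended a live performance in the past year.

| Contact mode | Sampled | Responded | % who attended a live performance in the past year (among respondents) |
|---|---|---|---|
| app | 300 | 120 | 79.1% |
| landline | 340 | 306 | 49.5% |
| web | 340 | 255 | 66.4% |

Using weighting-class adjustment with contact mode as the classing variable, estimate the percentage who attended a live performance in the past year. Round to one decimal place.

64.4%

Response rates by class: app 120/300 = 40%, landline 306/340 = 90%, web 255/340 = 75%.
With weight = n_sampled/n_responded per class, the weighted class total is n_sampled:
  app: 300 × 79.1 = 23,730
  landline: 340 × 49.5 = 16,830
  web: 340 × 66.4 = 22576
Adjusted estimate = 63,136 / 980 = 64.4245 → 64.4%.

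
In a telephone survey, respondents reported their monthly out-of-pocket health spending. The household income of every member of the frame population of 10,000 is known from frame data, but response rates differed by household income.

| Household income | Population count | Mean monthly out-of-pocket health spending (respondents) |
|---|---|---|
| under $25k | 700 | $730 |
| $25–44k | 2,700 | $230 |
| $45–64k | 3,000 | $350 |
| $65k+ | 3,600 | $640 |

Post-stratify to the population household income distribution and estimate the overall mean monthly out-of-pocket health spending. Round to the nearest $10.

$450

Post-stratification weights by population share, not respondent share:
  under $25k: (700/10,000) × 730 = 51.1
  $25–44k: (2,700/10,000) × 230 = 62.1
  $45–64k: (3,000/10,000) × 350 = 105
  $65k+: (3,600/10,000) × 640 = 230.4
Post-stratified estimate = 448.6 → $450.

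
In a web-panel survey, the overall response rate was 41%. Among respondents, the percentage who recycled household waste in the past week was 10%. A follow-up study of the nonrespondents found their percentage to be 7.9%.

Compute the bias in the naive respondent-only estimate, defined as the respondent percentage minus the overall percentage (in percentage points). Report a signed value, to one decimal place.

Nonresponse fraction = 1 − 0.41 = 0.59.
Bias = (nonresponse fraction) × (respondent percentage − nonrespondent percentage)
     = 0.59 × (10 − 7.9) = 0.59 × 2.1 = 1.239.

+1.2 percentage points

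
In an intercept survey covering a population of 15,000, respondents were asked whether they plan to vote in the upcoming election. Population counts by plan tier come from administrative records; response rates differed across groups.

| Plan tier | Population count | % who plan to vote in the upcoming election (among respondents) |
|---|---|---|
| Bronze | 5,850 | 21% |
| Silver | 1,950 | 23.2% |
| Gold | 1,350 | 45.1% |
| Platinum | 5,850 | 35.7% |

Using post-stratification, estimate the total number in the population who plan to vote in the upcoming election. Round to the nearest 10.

Estimated count per cell = population count × respondent percentage:
  Bronze: 5,850 × 21% = 1228.5
  Silver: 1,950 × 23.2% = 452.4
  Gold: 1,350 × 45.1% = 608.85
  Platinum: 5,850 × 35.7% = 2088.45
Estimated total = 4378.2 → 4,380.

4,380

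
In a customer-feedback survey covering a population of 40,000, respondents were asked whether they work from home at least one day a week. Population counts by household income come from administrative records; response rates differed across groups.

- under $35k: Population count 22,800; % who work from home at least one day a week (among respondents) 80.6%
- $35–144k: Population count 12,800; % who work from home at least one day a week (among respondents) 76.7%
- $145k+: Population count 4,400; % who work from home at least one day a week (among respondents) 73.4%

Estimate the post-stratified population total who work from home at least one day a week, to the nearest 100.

31,400

Apply each group's respondent rate to its population count:
  under $35k: 22,800 × 80.6% = 18376.8
  $35–144k: 12,800 × 76.7% = 9817.6
  $145k+: 4,400 × 73.4% = 3229.6
Estimated total = 31,424 → 31,400.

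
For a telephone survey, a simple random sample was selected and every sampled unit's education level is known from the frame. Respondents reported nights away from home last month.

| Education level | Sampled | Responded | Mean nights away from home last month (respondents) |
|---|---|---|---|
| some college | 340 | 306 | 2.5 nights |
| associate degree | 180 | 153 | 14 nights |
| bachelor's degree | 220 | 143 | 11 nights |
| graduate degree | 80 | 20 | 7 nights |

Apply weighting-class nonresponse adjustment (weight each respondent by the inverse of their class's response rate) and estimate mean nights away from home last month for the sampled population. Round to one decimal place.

Response rates by class: some college 306/340 = 90%, associate degree 153/180 = 85%, bachelor's degree 143/220 = 65%, graduate degree 20/80 = 25%.
Inverse-response-rate weighting restores each class to its sampled count, so class totals weight by n_sampled:
  some college: 340 × 2.5 = 850
  associate degree: 180 × 14 = 2520
  bachelor's degree: 220 × 11 = 2420
  graduate degree: 80 × 7 = 560
Adjusted estimate = 6350 / 820 = 7.7439 → 7.7.

7.7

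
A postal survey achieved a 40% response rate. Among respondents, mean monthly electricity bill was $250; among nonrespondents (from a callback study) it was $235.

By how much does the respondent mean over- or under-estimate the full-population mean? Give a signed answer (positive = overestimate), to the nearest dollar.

+$9

Nonresponse fraction = 1 − 0.4 = 0.6.
Bias = (nonresponse fraction) × (respondent mean − nonrespondent mean)
     = 0.6 × (250 − 235) = 0.6 × 15 = 9.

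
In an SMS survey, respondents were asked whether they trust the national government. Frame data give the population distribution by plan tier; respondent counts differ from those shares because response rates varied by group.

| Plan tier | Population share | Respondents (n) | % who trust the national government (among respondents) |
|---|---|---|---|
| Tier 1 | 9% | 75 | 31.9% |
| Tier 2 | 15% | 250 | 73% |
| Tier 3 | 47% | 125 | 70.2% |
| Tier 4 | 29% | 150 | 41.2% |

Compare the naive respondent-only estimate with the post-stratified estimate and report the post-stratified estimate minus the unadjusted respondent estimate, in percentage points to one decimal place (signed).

-0.6 percentage points

Unadjusted (pooled respondent) estimate weights by respondent counts:
  (75/600)×31.9 + (250/600)×73 + (125/600)×70.2 + (150/600)×41.2 = 59.3292%
Reweighting by population plan tier shares:
  0.09×31.9 + 0.15×73 + 0.47×70.2 + 0.29×41.2 = 58.763%
Difference = 58.763 − 59.3292 = -0.5662 pp.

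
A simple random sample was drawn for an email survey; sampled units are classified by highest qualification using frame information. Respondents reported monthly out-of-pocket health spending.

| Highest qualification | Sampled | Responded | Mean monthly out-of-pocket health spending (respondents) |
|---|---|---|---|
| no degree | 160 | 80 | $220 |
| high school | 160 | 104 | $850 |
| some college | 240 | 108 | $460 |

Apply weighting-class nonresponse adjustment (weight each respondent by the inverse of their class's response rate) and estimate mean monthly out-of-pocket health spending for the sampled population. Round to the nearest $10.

$500

Response rates by class: no degree 80/160 = 50%, high school 104/160 = 65%, some college 108/240 = 45%.
Each respondent's weight = sampled/responded in their class; summing within a class gives n_sampled, so:
  no degree: 160 × 220 = 35,200
  high school: 160 × 850 = 136,000
  some college: 240 × 460 = 110,400
Adjusted estimate = 281,600 / 560 = 502.857 → $500.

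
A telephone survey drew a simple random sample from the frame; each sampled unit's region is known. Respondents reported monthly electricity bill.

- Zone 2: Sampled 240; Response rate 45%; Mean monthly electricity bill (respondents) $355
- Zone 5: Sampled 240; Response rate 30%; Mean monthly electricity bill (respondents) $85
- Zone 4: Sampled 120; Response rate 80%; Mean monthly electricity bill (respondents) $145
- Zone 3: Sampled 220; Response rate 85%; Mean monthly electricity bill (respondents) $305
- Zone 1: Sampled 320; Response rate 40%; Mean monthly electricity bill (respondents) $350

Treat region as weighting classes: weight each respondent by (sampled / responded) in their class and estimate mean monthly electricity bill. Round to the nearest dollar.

$265

Each respondent's weight = sampled/responded in their class; summing within a class gives n_sampled, so:
  Zone 2: 240 × 355 = 85,200
  Zone 5: 240 × 85 = 20,400
  Zone 4: 120 × 145 = 17,400
  Zone 3: 220 × 305 = 67,100
  Zone 1: 320 × 350 = 112,000
Adjusted estimate = 302,100 / 1,140 = 265 → $265.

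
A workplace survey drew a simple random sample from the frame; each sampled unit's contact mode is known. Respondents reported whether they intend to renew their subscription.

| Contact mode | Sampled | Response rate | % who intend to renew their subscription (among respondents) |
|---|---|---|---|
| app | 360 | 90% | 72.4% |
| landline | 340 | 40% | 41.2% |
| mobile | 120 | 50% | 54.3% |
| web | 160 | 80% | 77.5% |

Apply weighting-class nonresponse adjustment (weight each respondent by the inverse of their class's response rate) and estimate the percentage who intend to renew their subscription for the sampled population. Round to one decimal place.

Each respondent's weight = sampled/responded in their class; summing within a class gives n_sampled, so:
  app: 360 × 72.4 = 26064
  landline: 340 × 41.2 = 14008
  mobile: 120 × 54.3 = 6516
  web: 160 × 77.5 = 12,400
Adjusted estimate = 58988 / 980 = 60.1918 → 60.2%.

60.2%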